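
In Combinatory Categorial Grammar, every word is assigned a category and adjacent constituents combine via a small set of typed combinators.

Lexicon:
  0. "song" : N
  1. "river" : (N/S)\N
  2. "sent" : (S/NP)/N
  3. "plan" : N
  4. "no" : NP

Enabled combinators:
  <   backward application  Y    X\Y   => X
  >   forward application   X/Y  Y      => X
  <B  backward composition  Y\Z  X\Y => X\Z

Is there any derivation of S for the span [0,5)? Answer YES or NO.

NO

N (N/S)\N (S/NP)/N N NP
CKY chart[0,5] = {N}; S ∉ chart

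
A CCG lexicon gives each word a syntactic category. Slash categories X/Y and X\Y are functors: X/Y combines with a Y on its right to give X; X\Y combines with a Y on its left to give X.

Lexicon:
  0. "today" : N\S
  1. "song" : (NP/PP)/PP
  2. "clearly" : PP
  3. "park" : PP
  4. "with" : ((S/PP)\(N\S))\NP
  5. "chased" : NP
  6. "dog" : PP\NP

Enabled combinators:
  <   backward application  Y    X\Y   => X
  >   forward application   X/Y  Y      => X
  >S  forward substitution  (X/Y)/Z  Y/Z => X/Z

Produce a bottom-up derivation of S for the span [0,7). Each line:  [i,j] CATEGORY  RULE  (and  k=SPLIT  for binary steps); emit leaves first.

[0,1] N\S  lex  "today"
[1,2] (NP/PP)/PP  lex  "song"
[2,3] PP  lex  "clearly"
[1,3] NP/PP  >  k=2
[3,4] PP  lex  "park"
[1,4] NP  >  k=3
[4,5] ((S/PP)\(N\S))\NP  lex  "with"
[1,5] (S/PP)\(N\S)  <  k=4
[0,5] S/PP  <  k=1
[5,6] NP  lex  "chased"
[6,7] PP\NP  lex  "dog"
[5,7] PP  <  k=6
[0,7] S  >  k=5

[0,7] S   >
  [0,5] S/PP   <
    [0,1] "today" : N\S
    [1,5] (S/PP)\(N\S)   <
      [1,4] NP   >
        [1,3] NP/PP   >
          [1,2] "song" : (NP/PP)/PP
          [2,3] "clearly" : PP
        [3,4] "park" : PP
      [4,5] "with" : ((S/PP)\(N\S))\NP
  [5,7] PP   <
    [5,6] "chased" : NP
    [6,7] "dog" : PP\NP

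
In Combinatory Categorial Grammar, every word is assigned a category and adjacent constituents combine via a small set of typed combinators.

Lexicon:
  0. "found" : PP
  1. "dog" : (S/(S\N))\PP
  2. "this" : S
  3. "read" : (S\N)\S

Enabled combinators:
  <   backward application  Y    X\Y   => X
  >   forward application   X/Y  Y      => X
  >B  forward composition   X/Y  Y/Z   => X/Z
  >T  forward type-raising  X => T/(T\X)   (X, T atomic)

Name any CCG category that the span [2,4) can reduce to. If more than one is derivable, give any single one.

[0,4] S   >
  [0,2] S/(S\N)   <
    [0,1] "found" : PP
    [1,2] "dog" : (S/(S\N))\PP
  [2,4] S\N   <
    [2,3] "this" : S
    [3,4] "read" : (S\N)\S

S\N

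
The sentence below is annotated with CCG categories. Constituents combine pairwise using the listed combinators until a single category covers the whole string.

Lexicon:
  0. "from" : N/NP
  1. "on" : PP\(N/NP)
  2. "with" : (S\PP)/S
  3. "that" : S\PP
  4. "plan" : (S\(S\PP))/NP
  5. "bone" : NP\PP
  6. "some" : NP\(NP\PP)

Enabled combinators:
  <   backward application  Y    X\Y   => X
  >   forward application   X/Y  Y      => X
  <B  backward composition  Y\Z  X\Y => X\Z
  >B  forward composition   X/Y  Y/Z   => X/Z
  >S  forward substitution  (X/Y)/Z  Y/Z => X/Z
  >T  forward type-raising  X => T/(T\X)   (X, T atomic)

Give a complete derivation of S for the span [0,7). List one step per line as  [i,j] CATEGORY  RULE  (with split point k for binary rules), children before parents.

[0,7] S   <
  [0,2] PP   <
    [0,1] "from" : N/NP
    [1,2] "on" : PP\(N/NP)
  [2,7] S\PP   >
    [2,3] "with" : (S\PP)/S
    [3,7] S   <
      [3,4] "that" : S\PP
      [4,7] S\(S\PP)   >
        [4,5] "plan" : (S\(S\PP))/NP
        [5,7] NP   <
          [5,6] "bone" : NP\PP
          [6,7] "some" : NP\(NP\PP)

[0,1] N/NP  lex  "from"
[1,2] PP\(N/NP)  lex  "on"
[0,2] PP  <  k=1
[2,3] (S\PP)/S  lex  "with"
[3,4] S\PP  lex  "that"
[4,5] (S\(S\PP))/NP  lex  "plan"
[5,6] NP\PP  lex  "bone"
[6,7] NP\(NP\PP)  lex  "some"
[5,7] NP  <  k=6
[4,7] S\(S\PP)  >  k=5
[3,7] S  <  k=4
[2,7] S\PP  >  k=3
[0,7] S  <  k=2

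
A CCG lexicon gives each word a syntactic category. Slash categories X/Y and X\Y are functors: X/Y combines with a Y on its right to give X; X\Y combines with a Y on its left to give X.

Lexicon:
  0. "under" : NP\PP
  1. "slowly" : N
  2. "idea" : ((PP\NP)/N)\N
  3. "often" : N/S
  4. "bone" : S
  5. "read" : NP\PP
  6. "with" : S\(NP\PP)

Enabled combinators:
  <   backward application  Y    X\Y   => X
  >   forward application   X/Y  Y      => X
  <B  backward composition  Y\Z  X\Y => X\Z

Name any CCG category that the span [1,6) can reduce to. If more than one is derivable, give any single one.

NP\NP

[0,7] S   <
  [0,6] NP\PP   <B
    [0,1] "under" : NP\PP
    [1,6] NP\NP   <B
      [1,5] PP\NP   >
        [1,3] (PP\NP)/N   <
          [1,2] "slowly" : N
          [2,3] "idea" : ((PP\NP)/N)\N
        [3,5] N   >
          [3,4] "often" : N/S
          [4,5] "bone" : S
      [5,6] "read" : NP\PP
  [6,7] "with" : S\(NP\PP)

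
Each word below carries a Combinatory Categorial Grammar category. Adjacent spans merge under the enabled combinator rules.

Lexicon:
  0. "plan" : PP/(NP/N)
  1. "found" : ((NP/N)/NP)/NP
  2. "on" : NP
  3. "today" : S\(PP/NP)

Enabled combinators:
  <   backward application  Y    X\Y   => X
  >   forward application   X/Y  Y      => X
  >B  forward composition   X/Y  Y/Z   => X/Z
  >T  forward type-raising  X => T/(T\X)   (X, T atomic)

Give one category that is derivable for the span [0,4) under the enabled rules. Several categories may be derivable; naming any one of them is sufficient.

[0,4] S   <
  [0,3] PP/NP   >B
    [0,1] "plan" : PP/(NP/N)
    [1,3] (NP/N)/NP   >
      [1,2] "found" : ((NP/N)/NP)/NP
      [2,3] "on" : NP
  [3,4] "today" : S\(PP/NP)

S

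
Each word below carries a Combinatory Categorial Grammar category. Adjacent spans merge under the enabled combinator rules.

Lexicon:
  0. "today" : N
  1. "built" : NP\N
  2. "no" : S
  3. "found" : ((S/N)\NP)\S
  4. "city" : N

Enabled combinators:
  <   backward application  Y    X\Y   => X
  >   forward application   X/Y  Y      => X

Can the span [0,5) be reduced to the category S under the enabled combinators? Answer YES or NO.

YES

[0,5] S   >
  [0,4] S/N   <
    [0,2] NP   <
      [0,1] "today" : N
      [1,2] "built" : NP\N
    [2,4] (S/N)\NP   <
      [2,3] "no" : S
      [3,4] "found" : ((S/N)\NP)\S
  [4,5] "city" : N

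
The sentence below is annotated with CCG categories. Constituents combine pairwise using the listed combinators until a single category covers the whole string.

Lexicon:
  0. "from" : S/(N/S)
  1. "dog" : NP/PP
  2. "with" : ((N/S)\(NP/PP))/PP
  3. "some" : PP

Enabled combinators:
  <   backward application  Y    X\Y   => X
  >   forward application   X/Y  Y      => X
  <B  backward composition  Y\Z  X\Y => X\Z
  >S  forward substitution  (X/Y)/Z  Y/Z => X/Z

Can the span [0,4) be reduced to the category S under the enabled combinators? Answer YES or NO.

YES

[0,4] S   >
  [0,1] "from" : S/(N/S)
  [1,4] N/S   <
    [1,2] "dog" : NP/PP
    [2,4] (N/S)\(NP/PP)   >
      [2,3] "with" : ((N/S)\(NP/PP))/PP
      [3,4] "some" : PP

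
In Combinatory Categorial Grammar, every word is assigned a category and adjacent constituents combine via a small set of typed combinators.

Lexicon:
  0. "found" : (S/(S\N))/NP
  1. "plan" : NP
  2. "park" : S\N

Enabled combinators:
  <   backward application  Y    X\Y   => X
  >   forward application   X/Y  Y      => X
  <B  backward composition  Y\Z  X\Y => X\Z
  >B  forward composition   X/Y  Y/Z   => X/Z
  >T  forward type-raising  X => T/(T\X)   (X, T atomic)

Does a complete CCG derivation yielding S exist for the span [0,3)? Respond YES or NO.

[0,3] S   >
  [0,2] S/(S\N)   >
    [0,1] "found" : (S/(S\N))/NP
    [1,2] "plan" : NP
  [2,3] "park" : S\N

YES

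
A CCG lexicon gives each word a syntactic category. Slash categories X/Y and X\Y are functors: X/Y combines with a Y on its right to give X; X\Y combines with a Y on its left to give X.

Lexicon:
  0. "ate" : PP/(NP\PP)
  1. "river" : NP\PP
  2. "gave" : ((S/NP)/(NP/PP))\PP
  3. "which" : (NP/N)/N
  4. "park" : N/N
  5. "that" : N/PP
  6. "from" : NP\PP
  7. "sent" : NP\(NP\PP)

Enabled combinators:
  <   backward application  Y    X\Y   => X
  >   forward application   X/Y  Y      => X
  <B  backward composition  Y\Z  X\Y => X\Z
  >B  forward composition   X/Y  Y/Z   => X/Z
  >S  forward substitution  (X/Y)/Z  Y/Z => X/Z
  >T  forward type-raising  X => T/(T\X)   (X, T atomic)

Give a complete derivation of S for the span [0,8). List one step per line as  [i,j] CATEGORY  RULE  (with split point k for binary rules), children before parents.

[0,1] PP/(NP\PP)  lex  "ate"
[1,2] NP\PP  lex  "river"
[0,2] PP  >  k=1
[2,3] ((S/NP)/(NP/PP))\PP  lex  "gave"
[0,3] (S/NP)/(NP/PP)  <  k=2
[3,4] (NP/N)/N  lex  "which"
[4,5] N/N  lex  "park"
[3,5] NP/N  >S  k=4
[5,6] N/PP  lex  "that"
[3,6] NP/PP  >B  k=5
[0,6] S/NP  >  k=3
[6,7] NP\PP  lex  "from"
[7,8] NP\(NP\PP)  lex  "sent"
[6,8] NP  <  k=7
[0,8] S  >  k=6

[0,8] S   >
  [0,6] S/NP   >
    [0,3] (S/NP)/(NP/PP)   <
      [0,2] PP   >
        [0,1] "ate" : PP/(NP\PP)
        [1,2] "river" : NP\PP
      [2,3] "gave" : ((S/NP)/(NP/PP))\PP
    [3,6] NP/PP   >B
      [3,5] NP/N   >S
        [3,4] "which" : (NP/N)/N
        [4,5] "park" : N/N
      [5,6] "that" : N/PP
  [6,8] NP   <
    [6,7] "from" : NP\PP
    [7,8] "sent" : NP\(NP\PP)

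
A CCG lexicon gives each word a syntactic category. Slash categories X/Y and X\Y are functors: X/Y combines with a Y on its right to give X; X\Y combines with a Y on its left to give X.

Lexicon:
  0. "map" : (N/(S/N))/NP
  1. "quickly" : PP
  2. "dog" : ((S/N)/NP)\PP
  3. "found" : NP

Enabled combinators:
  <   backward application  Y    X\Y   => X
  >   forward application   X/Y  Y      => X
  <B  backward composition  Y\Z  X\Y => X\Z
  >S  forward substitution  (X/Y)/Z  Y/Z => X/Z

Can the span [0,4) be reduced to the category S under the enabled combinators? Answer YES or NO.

NO

(N/(S/N))/NP PP ((S/N)/NP)\PP NP
CKY chart[0,4] = {N}; S ∉ chart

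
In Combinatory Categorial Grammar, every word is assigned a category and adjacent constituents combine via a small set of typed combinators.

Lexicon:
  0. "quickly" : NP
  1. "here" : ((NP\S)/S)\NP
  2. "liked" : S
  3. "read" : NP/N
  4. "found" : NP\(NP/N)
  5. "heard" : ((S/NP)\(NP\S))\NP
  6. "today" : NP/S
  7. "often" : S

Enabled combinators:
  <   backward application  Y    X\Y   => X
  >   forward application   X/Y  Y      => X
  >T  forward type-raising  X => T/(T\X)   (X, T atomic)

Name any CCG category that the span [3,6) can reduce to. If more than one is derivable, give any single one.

[0,8] S   >
  [0,6] S/NP   <
    [0,3] NP\S   >
      [0,2] (NP\S)/S   <
        [0,1] "quickly" : NP
        [1,2] "here" : ((NP\S)/S)\NP
      [2,3] "liked" : S
    [3,6] (S/NP)\(NP\S)   <
      [3,5] NP   <
        [3,4] "read" : NP/N
        [4,5] "found" : NP\(NP/N)
      [5,6] "heard" : ((S/NP)\(NP\S))\NP
  [6,8] NP   >
    [6,7] "today" : NP/S
    [7,8] "often" : S

(S/NP)\(NP\S)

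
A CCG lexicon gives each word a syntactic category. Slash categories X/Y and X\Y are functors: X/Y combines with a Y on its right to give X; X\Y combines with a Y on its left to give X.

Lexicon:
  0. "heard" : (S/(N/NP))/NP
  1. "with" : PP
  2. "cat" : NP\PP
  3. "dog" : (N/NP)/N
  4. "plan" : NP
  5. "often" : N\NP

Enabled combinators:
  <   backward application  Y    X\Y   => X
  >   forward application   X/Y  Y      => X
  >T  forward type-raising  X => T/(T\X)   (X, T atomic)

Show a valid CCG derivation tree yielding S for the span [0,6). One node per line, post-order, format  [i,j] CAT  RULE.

[0,6] S   >
  [0,3] S/(N/NP)   >
    [0,1] "heard" : (S/(N/NP))/NP
    [1,3] NP   <
      [1,2] "with" : PP
      [2,3] "cat" : NP\PP
  [3,6] N/NP   >
    [3,4] "dog" : (N/NP)/N
    [4,6] N   <
      [4,5] "plan" : NP
      [5,6] "often" : N\NP

[0,1] (S/(N/NP))/NP  lex  "heard"
[1,2] PP  lex  "with"
[2,3] NP\PP  lex  "cat"
[1,3] NP  <  k=2
[0,3] S/(N/NP)  >  k=1
[3,4] (N/NP)/N  lex  "dog"
[4,5] NP  lex  "plan"
[5,6] N\NP  lex  "often"
[4,6] N  <  k=5
[3,6] N/NP  >  k=4
[0,6] S  >  k=3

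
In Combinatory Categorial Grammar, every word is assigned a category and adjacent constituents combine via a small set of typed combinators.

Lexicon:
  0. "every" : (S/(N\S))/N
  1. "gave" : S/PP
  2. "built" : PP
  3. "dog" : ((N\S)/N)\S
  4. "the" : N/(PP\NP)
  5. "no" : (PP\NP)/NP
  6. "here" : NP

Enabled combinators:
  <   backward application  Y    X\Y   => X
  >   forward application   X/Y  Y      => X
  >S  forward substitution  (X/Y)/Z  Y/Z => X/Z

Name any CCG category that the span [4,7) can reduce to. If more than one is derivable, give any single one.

N

[0,7] S   >
  [0,4] S/N   >S
    [0,1] "every" : (S/(N\S))/N
    [1,4] (N\S)/N   <
      [1,3] S   >
        [1,2] "gave" : S/PP
        [2,3] "built" : PP
      [3,4] "dog" : ((N\S)/N)\S
  [4,7] N   >
    [4,5] "the" : N/(PP\NP)
    [5,7] PP\NP   >
      [5,6] "no" : (PP\NP)/NP
      [6,7] "here" : NP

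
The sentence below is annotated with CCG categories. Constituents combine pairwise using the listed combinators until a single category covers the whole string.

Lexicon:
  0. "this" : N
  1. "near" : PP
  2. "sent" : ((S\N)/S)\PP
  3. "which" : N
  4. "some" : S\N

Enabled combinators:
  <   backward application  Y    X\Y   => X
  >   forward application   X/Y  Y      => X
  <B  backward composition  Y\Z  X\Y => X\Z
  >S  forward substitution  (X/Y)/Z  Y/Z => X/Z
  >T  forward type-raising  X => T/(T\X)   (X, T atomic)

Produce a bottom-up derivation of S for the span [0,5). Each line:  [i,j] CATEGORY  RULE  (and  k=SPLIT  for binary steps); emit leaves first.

[0,5] S   <
  [0,1] "this" : N
  [1,5] S\N   >
    [1,3] (S\N)/S   <
      [1,2] "near" : PP
      [2,3] "sent" : ((S\N)/S)\PP
    [3,5] S   >
      [3,4] S/(S\N)   >T
        [3,4] "which" : N
      [4,5] "some" : S\N

[0,1] N  lex  "this"
[1,2] PP  lex  "near"
[2,3] ((S\N)/S)\PP  lex  "sent"
[1,3] (S\N)/S  <  k=2
[3,4] N  lex  "which"
[3,4] S/(S\N)  >T
[4,5] S\N  lex  "some"
[3,5] S  >  k=4
[1,5] S\N  >  k=3
[0,5] S  <  k=1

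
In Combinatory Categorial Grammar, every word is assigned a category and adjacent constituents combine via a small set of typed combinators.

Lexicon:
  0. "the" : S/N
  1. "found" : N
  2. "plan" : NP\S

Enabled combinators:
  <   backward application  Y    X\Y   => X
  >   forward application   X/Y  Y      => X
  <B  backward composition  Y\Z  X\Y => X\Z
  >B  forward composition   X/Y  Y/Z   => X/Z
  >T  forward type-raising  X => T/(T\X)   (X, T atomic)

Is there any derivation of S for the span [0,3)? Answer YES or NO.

S/N N NP\S
CKY chart[0,3] = {N/(N\NP), NP, NP/(NP\NP), PP/(PP\NP), S/(S\NP)}; S ∉ chart

NO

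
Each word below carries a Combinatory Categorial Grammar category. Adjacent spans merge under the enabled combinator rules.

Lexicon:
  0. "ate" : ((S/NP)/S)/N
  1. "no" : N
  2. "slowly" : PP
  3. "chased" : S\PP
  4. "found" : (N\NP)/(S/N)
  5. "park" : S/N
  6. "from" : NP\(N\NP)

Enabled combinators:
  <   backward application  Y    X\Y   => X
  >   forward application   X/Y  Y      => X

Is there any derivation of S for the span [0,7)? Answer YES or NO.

YES

[0,7] S   >
  [0,4] S/NP   >
    [0,2] (S/NP)/S   >
      [0,1] "ate" : ((S/NP)/S)/N
      [1,2] "no" : N
    [2,4] S   <
      [2,3] "slowly" : PP
      [3,4] "chased" : S\PP
  [4,7] NP   <
    [4,6] N\NP   >
      [4,5] "found" : (N\NP)/(S/N)
      [5,6] "park" : S/N
    [6,7] "from" : NP\(N\NP)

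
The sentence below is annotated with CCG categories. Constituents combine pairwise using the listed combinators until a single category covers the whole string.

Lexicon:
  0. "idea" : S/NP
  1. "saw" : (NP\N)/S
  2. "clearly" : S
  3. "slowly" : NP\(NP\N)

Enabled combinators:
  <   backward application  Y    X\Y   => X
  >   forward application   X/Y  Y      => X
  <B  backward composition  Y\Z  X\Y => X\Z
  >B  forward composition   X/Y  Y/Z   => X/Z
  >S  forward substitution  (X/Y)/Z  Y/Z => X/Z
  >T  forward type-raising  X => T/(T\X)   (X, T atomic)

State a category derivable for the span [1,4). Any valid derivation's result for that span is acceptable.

NP

[0,4] S   >
  [0,1] "idea" : S/NP
  [1,4] NP   <
    [1,3] NP\N   >
      [1,2] "saw" : (NP\N)/S
      [2,3] "clearly" : S
    [3,4] "slowly" : NP\(NP\N)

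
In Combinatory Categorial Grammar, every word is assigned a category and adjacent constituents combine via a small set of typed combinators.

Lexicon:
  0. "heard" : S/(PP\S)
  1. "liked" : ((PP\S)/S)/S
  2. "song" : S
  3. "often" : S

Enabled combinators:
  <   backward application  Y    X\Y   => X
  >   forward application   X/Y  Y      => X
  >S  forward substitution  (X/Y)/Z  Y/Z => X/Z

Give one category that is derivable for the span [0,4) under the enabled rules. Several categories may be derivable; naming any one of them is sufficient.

S

[0,4] S   >
  [0,1] "heard" : S/(PP\S)
  [1,4] PP\S   >
    [1,3] (PP\S)/S   >
      [1,2] "liked" : ((PP\S)/S)/S
      [2,3] "song" : S
    [3,4] "often" : S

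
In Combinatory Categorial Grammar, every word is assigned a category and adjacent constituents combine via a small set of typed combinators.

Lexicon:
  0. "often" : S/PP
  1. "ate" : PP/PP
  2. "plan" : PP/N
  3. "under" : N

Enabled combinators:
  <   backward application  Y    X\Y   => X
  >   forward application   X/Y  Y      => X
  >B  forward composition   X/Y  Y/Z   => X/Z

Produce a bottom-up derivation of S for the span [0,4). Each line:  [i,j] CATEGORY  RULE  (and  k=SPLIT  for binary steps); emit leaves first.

[0,4] S   >
  [0,2] S/PP   >B
    [0,1] "often" : S/PP
    [1,2] "ate" : PP/PP
  [2,4] PP   >
    [2,3] "plan" : PP/N
    [3,4] "under" : N

[0,1] S/PP  lex  "often"
[1,2] PP/PP  lex  "ate"
[0,2] S/PP  >B  k=1
[2,3] PP/N  lex  "plan"
[3,4] N  lex  "under"
[2,4] PP  >  k=3
[0,4] S  >  k=2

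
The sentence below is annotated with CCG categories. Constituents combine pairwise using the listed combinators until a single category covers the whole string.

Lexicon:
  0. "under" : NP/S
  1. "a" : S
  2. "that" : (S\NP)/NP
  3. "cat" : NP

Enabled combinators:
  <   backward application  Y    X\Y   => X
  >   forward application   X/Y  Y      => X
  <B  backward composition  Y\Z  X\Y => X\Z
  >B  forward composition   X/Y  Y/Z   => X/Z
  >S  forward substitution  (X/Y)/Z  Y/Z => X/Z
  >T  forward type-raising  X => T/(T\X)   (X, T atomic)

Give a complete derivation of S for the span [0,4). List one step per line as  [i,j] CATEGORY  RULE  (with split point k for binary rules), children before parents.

[0,1] NP/S  lex  "under"
[1,2] S  lex  "a"
[0,2] NP  >  k=1
[2,3] (S\NP)/NP  lex  "that"
[3,4] NP  lex  "cat"
[2,4] S\NP  >  k=3
[0,4] S  <  k=2

[0,4] S   <
  [0,2] NP   >
    [0,1] "under" : NP/S
    [1,2] "a" : S
  [2,4] S\NP   >
    [2,3] "that" : (S\NP)/NP
    [3,4] "cat" : NP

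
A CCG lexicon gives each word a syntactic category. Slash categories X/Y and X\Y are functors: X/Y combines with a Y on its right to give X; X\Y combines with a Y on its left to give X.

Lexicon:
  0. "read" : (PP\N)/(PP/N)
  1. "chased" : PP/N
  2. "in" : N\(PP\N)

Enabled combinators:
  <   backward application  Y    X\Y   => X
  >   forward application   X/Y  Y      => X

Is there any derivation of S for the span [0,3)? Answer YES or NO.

NO

(PP\N)/(PP/N) PP/N N\(PP\N)
CKY chart[0,3] = {N}; S ∉ chart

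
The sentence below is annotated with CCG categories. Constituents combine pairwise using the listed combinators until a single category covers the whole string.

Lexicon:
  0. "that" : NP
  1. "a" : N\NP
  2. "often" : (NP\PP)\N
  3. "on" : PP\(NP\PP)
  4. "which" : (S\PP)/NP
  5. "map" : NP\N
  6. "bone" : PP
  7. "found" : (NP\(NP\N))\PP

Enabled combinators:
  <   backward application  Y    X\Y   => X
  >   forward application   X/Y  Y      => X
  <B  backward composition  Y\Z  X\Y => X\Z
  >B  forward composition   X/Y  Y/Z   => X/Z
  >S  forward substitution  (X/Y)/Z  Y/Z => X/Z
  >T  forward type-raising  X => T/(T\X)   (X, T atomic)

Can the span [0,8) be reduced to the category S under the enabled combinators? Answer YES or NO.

YES

[0,8] S   <
  [0,4] PP   <
    [0,3] NP\PP   <
      [0,2] N   <
        [0,1] "that" : NP
        [1,2] "a" : N\NP
      [2,3] "often" : (NP\PP)\N
    [3,4] "on" : PP\(NP\PP)
  [4,8] S\PP   >
    [4,5] "which" : (S\PP)/NP
    [5,8] NP   <
      [5,6] "map" : NP\N
      [6,8] NP\(NP\N)   <
        [6,7] "bone" : PP
        [7,8] "found" : (NP\(NP\N))\PP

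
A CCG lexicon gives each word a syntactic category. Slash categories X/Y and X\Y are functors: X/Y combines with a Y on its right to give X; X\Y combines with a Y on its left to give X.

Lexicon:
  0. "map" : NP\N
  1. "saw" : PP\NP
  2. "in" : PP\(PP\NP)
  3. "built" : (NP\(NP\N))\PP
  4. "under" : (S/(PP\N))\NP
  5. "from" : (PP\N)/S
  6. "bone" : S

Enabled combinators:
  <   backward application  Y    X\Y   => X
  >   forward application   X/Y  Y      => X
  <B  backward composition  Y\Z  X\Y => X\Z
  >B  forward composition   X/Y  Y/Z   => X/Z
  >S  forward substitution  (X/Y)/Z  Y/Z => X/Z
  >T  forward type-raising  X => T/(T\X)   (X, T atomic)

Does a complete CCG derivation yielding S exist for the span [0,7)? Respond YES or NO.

[0,7] S   >
  [0,5] S/(PP\N)   <
    [0,4] NP   <
      [0,1] "map" : NP\N
      [1,4] NP\(NP\N)   <
        [1,3] PP   <
          [1,2] "saw" : PP\NP
          [2,3] "in" : PP\(PP\NP)
        [3,4] "built" : (NP\(NP\N))\PP
    [4,5] "under" : (S/(PP\N))\NP
  [5,7] PP\N   >
    [5,6] "from" : (PP\N)/S
    [6,7] "bone" : S

YES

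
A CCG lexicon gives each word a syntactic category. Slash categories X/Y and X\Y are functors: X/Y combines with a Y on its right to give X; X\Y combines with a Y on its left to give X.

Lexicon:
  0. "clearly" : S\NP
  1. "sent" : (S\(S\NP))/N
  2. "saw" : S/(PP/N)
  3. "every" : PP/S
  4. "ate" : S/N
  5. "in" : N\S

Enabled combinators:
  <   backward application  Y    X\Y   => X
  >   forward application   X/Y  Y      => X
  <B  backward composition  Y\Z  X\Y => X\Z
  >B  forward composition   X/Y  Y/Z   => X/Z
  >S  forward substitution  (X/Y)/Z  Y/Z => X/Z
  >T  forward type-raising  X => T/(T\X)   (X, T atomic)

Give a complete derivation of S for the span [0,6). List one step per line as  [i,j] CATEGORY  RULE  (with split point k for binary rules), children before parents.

[0,1] S\NP  lex  "clearly"
[1,2] (S\(S\NP))/N  lex  "sent"
[2,3] S/(PP/N)  lex  "saw"
[3,4] PP/S  lex  "every"
[4,5] S/N  lex  "ate"
[3,5] PP/N  >B  k=4
[2,5] S  >  k=3
[5,6] N\S  lex  "in"
[2,6] N  <  k=5
[1,6] S\(S\NP)  >  k=2
[0,6] S  <  k=1

[0,6] S   <
  [0,1] "clearly" : S\NP
  [1,6] S\(S\NP)   >
    [1,2] "sent" : (S\(S\NP))/N
    [2,6] N   <
      [2,5] S   >
        [2,3] "saw" : S/(PP/N)
        [3,5] PP/N   >B
          [3,4] "every" : PP/S
          [4,5] "ate" : S/N
      [5,6] "in" : N\S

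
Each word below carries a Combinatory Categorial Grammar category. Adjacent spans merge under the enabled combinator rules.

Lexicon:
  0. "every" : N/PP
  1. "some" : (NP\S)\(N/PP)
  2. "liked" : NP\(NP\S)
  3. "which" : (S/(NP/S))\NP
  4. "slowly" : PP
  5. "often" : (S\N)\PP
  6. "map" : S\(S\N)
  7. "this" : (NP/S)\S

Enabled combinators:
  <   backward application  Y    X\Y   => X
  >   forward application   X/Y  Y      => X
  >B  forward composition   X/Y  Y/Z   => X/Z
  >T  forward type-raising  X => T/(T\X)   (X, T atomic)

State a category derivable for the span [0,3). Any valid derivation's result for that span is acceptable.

[0,8] S   >
  [0,4] S/(NP/S)   <
    [0,3] NP   <
      [0,2] NP\S   <
        [0,1] "every" : N/PP
        [1,2] "some" : (NP\S)\(N/PP)
      [2,3] "liked" : NP\(NP\S)
    [3,4] "which" : (S/(NP/S))\NP
  [4,8] NP/S   <
    [4,7] S   <
      [4,6] S\N   <
        [4,5] "slowly" : PP
        [5,6] "often" : (S\N)\PP
      [6,7] "map" : S\(S\N)
    [7,8] "this" : (NP/S)\S

NP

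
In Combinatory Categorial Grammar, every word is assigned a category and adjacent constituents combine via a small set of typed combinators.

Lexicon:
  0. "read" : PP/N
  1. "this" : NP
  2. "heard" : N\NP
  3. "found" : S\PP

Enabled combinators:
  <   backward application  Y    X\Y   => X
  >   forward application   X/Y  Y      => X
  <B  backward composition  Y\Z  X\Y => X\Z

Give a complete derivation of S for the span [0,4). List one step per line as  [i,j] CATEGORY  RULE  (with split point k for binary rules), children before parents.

[0,4] S   <
  [0,3] PP   >
    [0,1] "read" : PP/N
    [1,3] N   <
      [1,2] "this" : NP
      [2,3] "heard" : N\NP
  [3,4] "found" : S\PP

[0,1] PP/N  lex  "read"
[1,2] NP  lex  "this"
[2,3] N\NP  lex  "heard"
[1,3] N  <  k=2
[0,3] PP  >  k=1
[3,4] S\PP  lex  "found"
[0,4] S  <  k=3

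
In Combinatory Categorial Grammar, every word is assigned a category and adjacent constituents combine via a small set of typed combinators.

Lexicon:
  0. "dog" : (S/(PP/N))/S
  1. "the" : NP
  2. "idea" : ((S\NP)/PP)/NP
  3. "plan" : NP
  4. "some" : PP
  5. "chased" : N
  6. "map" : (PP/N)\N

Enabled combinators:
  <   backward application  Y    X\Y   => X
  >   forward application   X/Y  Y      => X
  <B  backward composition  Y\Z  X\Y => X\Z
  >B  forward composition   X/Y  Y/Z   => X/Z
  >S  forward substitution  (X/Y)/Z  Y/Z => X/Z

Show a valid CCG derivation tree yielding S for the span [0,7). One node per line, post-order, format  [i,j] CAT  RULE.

[0,7] S   >
  [0,5] S/(PP/N)   >
    [0,1] "dog" : (S/(PP/N))/S
    [1,5] S   <
      [1,2] "the" : NP
      [2,5] S\NP   >
        [2,4] (S\NP)/PP   >
          [2,3] "idea" : ((S\NP)/PP)/NP
          [3,4] "plan" : NP
        [4,5] "some" : PP
  [5,7] PP/N   <
    [5,6] "chased" : N
    [6,7] "map" : (PP/N)\N

[0,1] (S/(PP/N))/S  lex  "dog"
[1,2] NP  lex  "the"
[2,3] ((S\NP)/PP)/NP  lex  "idea"
[3,4] NP  lex  "plan"
[2,4] (S\NP)/PP  >  k=3
[4,5] PP  lex  "some"
[2,5] S\NP  >  k=4
[1,5] S  <  k=2
[0,5] S/(PP/N)  >  k=1
[5,6] N  lex  "chased"
[6,7] (PP/N)\N  lex  "map"
[5,7] PP/N  <  k=6
[0,7] S  >  k=5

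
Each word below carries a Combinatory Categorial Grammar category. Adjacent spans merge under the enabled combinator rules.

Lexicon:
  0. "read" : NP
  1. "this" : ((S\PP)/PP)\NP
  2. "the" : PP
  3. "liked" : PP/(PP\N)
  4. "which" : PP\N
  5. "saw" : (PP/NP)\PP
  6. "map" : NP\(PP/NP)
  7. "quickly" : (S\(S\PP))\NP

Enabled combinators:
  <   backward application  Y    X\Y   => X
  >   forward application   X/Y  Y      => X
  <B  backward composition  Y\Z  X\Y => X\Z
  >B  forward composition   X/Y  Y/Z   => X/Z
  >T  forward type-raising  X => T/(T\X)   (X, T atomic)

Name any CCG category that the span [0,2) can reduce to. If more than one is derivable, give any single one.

[0,8] S   <
  [0,3] S\PP   >
    [0,2] (S\PP)/PP   <
      [0,1] "read" : NP
      [1,2] "this" : ((S\PP)/PP)\NP
    [2,3] "the" : PP
  [3,8] S\(S\PP)   <
    [3,7] NP   <
      [3,5] PP   >
        [3,4] "liked" : PP/(PP\N)
        [4,5] "which" : PP\N
      [5,7] NP\PP   <B
        [5,6] "saw" : (PP/NP)\PP
        [6,7] "map" : NP\(PP/NP)
    [7,8] "quickly" : (S\(S\PP))\NP

(S\PP)/PP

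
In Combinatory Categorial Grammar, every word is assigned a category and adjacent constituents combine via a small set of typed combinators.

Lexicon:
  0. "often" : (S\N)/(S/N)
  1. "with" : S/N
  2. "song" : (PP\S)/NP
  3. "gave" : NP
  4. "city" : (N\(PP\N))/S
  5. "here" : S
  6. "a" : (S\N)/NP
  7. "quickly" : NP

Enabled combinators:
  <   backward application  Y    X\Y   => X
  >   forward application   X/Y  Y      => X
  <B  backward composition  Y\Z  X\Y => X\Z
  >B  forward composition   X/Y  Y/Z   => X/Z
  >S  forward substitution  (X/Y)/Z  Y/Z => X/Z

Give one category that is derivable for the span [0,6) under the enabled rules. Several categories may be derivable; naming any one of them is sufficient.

N

[0,8] S   <
  [0,6] N   <
    [0,4] PP\N   <B
      [0,2] S\N   >
        [0,1] "often" : (S\N)/(S/N)
        [1,2] "with" : S/N
      [2,4] PP\S   >
        [2,3] "song" : (PP\S)/NP
        [3,4] "gave" : NP
    [4,6] N\(PP\N)   >
      [4,5] "city" : (N\(PP\N))/S
      [5,6] "here" : S
  [6,8] S\N   >
    [6,7] "a" : (S\N)/NP
    [7,8] "quickly" : NP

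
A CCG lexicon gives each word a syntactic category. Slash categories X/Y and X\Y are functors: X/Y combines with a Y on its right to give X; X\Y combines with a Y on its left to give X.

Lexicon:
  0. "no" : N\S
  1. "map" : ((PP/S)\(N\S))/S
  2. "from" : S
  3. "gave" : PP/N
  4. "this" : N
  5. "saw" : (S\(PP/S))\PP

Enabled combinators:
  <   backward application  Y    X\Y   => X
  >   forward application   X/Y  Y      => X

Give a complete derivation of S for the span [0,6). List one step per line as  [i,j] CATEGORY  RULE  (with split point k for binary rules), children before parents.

[0,6] S   <
  [0,3] PP/S   <
    [0,1] "no" : N\S
    [1,3] (PP/S)\(N\S)   >
      [1,2] "map" : ((PP/S)\(N\S))/S
      [2,3] "from" : S
  [3,6] S\(PP/S)   <
    [3,5] PP   >
      [3,4] "gave" : PP/N
      [4,5] "this" : N
    [5,6] "saw" : (S\(PP/S))\PP

[0,1] N\S  lex  "no"
[1,2] ((PP/S)\(N\S))/S  lex  "map"
[2,3] S  lex  "from"
[1,3] (PP/S)\(N\S)  >  k=2
[0,3] PP/S  <  k=1
[3,4] PP/N  lex  "gave"
[4,5] N  lex  "this"
[3,5] PP  >  k=4
[5,6] (S\(PP/S))\PP  lex  "saw"
[3,6] S\(PP/S)  <  k=5
[0,6] S  <  k=3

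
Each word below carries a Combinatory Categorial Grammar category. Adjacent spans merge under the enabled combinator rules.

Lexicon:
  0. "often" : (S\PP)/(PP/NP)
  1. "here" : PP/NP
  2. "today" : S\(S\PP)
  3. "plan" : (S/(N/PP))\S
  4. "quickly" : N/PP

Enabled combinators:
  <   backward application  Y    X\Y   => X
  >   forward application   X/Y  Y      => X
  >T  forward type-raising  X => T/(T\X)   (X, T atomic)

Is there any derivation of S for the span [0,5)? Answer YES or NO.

[0,5] S   >
  [0,4] S/(N/PP)   <
    [0,3] S   <
      [0,2] S\PP   >
        [0,1] "often" : (S\PP)/(PP/NP)
        [1,2] "here" : PP/NP
      [2,3] "today" : S\(S\PP)
    [3,4] "plan" : (S/(N/PP))\S
  [4,5] "quickly" : N/PP

YES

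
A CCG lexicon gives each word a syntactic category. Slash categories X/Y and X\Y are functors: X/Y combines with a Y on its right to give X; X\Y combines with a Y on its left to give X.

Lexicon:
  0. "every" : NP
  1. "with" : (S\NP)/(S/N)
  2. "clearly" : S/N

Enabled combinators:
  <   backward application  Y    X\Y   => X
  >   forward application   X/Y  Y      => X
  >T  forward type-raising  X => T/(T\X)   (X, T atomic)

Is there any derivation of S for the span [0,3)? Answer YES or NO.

YES

[0,3] S   >
  [0,1] S/(S\NP)   >T
    [0,1] "every" : NP
  [1,3] S\NP   >
    [1,2] "with" : (S\NP)/(S/N)
    [2,3] "clearly" : S/N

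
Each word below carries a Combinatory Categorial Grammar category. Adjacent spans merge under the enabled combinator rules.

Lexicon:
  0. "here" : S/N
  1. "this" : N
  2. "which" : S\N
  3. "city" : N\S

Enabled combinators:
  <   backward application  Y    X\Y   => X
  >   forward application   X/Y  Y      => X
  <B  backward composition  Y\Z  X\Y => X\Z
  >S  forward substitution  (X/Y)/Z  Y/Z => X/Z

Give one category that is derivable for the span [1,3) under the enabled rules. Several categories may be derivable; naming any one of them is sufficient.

[0,4] S   >
  [0,1] "here" : S/N
  [1,4] N   <
    [1,3] S   <
      [1,2] "this" : N
      [2,3] "which" : S\N
    [3,4] "city" : N\S

S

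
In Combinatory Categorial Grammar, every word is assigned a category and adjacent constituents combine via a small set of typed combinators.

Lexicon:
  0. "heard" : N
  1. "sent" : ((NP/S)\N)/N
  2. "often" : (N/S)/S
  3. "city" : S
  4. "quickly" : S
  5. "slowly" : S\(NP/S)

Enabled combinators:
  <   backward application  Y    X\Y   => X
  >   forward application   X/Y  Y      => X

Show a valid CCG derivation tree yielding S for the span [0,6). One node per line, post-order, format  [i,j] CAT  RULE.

[0,1] N  lex  "heard"
[1,2] ((NP/S)\N)/N  lex  "sent"
[2,3] (N/S)/S  lex  "often"
[3,4] S  lex  "city"
[2,4] N/S  >  k=3
[4,5] S  lex  "quickly"
[2,5] N  >  k=4
[1,5] (NP/S)\N  >  k=2
[0,5] NP/S  <  k=1
[5,6] S\(NP/S)  lex  "slowly"
[0,6] S  <  k=5

[0,6] S   <
  [0,5] NP/S   <
    [0,1] "heard" : N
    [1,5] (NP/S)\N   >
      [1,2] "sent" : ((NP/S)\N)/N
      [2,5] N   >
        [2,4] N/S   >
          [2,3] "often" : (N/S)/S
          [3,4] "city" : S
        [4,5] "quickly" : S
  [5,6] "slowly" : S\(NP/S)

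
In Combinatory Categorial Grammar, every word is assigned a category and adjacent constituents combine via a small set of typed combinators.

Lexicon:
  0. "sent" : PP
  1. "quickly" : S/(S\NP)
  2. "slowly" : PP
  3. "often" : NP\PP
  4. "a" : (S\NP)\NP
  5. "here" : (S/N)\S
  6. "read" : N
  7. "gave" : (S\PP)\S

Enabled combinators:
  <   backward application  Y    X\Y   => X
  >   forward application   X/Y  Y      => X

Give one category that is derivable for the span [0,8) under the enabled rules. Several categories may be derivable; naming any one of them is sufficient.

[0,8] S   <
  [0,1] "sent" : PP
  [1,8] S\PP   <
    [1,7] S   >
      [1,6] S/N   <
        [1,5] S   >
          [1,2] "quickly" : S/(S\NP)
          [2,5] S\NP   <
            [2,4] NP   <
              [2,3] "slowly" : PP
              [3,4] "often" : NP\PP
            [4,5] "a" : (S\NP)\NP
        [5,6] "here" : (S/N)\S
      [6,7] "read" : N
    [7,8] "gave" : (S\PP)\S

S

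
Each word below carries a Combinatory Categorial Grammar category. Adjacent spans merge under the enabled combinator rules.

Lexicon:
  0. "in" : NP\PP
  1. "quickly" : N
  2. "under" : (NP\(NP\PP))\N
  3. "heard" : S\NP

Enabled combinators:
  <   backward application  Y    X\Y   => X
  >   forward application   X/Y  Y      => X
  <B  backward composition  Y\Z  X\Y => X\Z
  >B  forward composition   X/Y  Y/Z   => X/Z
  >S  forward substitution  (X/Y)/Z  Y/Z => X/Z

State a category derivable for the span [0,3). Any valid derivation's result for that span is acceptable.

[0,4] S   <
  [0,3] NP   <
    [0,1] "in" : NP\PP
    [1,3] NP\(NP\PP)   <
      [1,2] "quickly" : N
      [2,3] "under" : (NP\(NP\PP))\N
  [3,4] "heard" : S\NP

NP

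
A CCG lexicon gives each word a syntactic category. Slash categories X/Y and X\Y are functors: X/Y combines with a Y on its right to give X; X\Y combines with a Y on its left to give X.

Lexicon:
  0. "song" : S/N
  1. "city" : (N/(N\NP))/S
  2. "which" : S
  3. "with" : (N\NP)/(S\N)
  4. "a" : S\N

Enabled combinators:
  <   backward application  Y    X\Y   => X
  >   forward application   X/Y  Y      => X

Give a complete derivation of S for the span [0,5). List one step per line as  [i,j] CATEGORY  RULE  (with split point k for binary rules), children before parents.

[0,5] S   >
  [0,1] "song" : S/N
  [1,5] N   >
    [1,3] N/(N\NP)   >
      [1,2] "city" : (N/(N\NP))/S
      [2,3] "which" : S
    [3,5] N\NP   >
      [3,4] "with" : (N\NP)/(S\N)
      [4,5] "a" : S\N

[0,1] S/N  lex  "song"
[1,2] (N/(N\NP))/S  lex  "city"
[2,3] S  lex  "which"
[1,3] N/(N\NP)  >  k=2
[3,4] (N\NP)/(S\N)  lex  "with"
[4,5] S\N  lex  "a"
[3,5] N\NP  >  k=4
[1,5] N  >  k=3
[0,5] S  >  k=1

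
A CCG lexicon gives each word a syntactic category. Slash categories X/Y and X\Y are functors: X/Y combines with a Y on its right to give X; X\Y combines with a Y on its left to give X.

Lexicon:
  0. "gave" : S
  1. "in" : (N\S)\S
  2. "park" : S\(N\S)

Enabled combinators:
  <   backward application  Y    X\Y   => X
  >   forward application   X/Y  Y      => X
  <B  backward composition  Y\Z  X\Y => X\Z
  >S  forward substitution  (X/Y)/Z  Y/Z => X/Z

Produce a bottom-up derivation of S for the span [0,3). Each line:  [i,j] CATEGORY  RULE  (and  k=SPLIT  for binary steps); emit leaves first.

[0,1] S  lex  "gave"
[1,2] (N\S)\S  lex  "in"
[0,2] N\S  <  k=1
[2,3] S\(N\S)  lex  "park"
[0,3] S  <  k=2

[0,3] S   <
  [0,2] N\S   <
    [0,1] "gave" : S
    [1,2] "in" : (N\S)\S
  [2,3] "park" : S\(N\S)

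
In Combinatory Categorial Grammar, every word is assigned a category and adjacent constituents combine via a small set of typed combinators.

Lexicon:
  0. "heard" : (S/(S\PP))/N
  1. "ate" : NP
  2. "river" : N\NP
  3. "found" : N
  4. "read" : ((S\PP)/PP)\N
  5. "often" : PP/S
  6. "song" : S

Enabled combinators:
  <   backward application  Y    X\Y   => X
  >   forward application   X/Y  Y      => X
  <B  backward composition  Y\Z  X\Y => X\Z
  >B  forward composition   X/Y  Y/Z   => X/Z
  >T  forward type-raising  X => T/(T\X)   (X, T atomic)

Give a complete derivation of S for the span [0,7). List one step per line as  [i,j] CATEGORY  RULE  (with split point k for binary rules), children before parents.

[0,1] (S/(S\PP))/N  lex  "heard"
[1,2] NP  lex  "ate"
[2,3] N\NP  lex  "river"
[1,3] N  <  k=2
[0,3] S/(S\PP)  >  k=1
[3,4] N  lex  "found"
[4,5] ((S\PP)/PP)\N  lex  "read"
[3,5] (S\PP)/PP  <  k=4
[5,6] PP/S  lex  "often"
[6,7] S  lex  "song"
[5,7] PP  >  k=6
[3,7] S\PP  >  k=5
[0,7] S  >  k=3

[0,7] S   >
  [0,3] S/(S\PP)   >
    [0,1] "heard" : (S/(S\PP))/N
    [1,3] N   <
      [1,2] "ate" : NP
      [2,3] "river" : N\NP
  [3,7] S\PP   >
    [3,5] (S\PP)/PP   <
      [3,4] "found" : N
      [4,5] "read" : ((S\PP)/PP)\N
    [5,7] PP   >
      [5,6] "often" : PP/S
      [6,7] "song" : S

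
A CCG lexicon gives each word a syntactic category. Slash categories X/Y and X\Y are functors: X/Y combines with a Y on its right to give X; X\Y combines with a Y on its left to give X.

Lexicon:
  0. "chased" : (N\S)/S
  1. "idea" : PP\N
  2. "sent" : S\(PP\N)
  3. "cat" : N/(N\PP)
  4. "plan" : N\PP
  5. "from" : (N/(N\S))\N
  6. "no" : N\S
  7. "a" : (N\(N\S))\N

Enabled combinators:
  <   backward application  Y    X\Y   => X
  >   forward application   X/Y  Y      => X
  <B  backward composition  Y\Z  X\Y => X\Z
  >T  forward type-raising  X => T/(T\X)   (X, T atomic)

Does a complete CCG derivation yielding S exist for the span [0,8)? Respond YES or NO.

NO

(N\S)/S PP\N S\(PP\N) N/(N\PP) N\PP (N/(N\S))\N N\S (N\(N\S))\N
CKY chart[0,8] = {N, N/(N\N), NP/(NP\N), PP/(PP\N), S/(S\N)}; S ∉ chart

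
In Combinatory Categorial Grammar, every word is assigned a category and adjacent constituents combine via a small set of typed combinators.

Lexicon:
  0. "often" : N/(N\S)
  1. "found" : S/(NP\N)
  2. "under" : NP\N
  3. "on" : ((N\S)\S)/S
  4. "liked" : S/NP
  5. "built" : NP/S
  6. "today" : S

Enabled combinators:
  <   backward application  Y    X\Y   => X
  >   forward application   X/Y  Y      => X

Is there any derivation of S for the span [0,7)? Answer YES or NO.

NO

N/(N\S) S/(NP\N) NP\N ((N\S)\S)/S S/NP NP/S S
CKY chart[0,7] = {N}; S ∉ chart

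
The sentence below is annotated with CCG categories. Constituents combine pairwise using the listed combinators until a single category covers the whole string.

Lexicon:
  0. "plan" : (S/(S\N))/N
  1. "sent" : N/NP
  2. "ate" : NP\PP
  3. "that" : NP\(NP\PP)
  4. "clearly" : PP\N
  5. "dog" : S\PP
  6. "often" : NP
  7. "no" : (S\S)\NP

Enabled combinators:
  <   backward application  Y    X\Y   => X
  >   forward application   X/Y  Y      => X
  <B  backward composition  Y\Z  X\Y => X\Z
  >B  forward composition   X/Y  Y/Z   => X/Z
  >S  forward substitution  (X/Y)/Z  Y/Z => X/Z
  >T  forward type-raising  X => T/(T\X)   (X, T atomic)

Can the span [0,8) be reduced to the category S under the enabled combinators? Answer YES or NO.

YES

[0,8] S   >
  [0,4] S/(S\N)   >
    [0,1] "plan" : (S/(S\N))/N
    [1,4] N   >
      [1,2] "sent" : N/NP
      [2,4] NP   <
        [2,3] "ate" : NP\PP
        [3,4] "that" : NP\(NP\PP)
  [4,8] S\N   <B
    [4,5] "clearly" : PP\N
    [5,8] S\PP   <B
      [5,6] "dog" : S\PP
      [6,8] S\S   <
        [6,7] "often" : NP
        [7,8] "no" : (S\S)\NP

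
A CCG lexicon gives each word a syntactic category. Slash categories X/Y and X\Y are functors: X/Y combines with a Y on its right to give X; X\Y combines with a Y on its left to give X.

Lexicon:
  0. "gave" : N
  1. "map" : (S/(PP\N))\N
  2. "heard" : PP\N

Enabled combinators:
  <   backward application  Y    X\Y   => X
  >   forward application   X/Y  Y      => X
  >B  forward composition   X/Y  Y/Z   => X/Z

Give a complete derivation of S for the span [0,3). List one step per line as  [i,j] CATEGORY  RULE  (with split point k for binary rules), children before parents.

[0,1] N  lex  "gave"
[1,2] (S/(PP\N))\N  lex  "map"
[0,2] S/(PP\N)  <  k=1
[2,3] PP\N  lex  "heard"
[0,3] S  >  k=2

[0,3] S   >
  [0,2] S/(PP\N)   <
    [0,1] "gave" : N
    [1,2] "map" : (S/(PP\N))\N
  [2,3] "heard" : PP\N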